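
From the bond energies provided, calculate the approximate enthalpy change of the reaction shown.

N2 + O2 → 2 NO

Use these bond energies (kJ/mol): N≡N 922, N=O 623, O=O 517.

Bonds broken (reactants):
  N≡N: 1 × 922 = 922
  O=O: 1 × 517 = 517
  Σ(broken) = 1439 kJ
Bonds formed (products):
  N=O: 2 × 623 = 1246
  Σ(formed) = 1246 kJ
ΔH = Σ(broken) − Σ(formed) = 1439 − 1246 = +193 kJ

ΔH ≈ +193 kJ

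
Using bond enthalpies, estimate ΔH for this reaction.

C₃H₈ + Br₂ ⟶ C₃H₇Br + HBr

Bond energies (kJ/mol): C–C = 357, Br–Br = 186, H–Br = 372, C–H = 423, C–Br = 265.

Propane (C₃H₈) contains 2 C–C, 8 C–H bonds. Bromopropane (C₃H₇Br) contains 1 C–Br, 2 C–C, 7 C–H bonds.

ΔH ≈ −28 kJ

Bonds broken (reactants):
  Br–Br: 1 × 186 = 186
  C–C: 2 × 357 = 714
  C–H: 8 × 423 = 3384
  Σ(broken) = 4284 kJ
Bonds formed (products):
  C–Br: 1 × 265 = 265
  C–C: 2 × 357 = 714
  C–H: 7 × 423 = 2961
  H–Br: 1 × 372 = 372
  Σ(formed) = 4312 kJ
ΔH = Σ(broken) − Σ(formed) = 4284 − 4312 = −28 kJ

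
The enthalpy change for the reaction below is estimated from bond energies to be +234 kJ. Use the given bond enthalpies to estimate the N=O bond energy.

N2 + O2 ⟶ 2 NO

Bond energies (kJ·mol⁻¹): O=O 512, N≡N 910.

D(N=O) ≈ 594 kJ/mol

Let D be the N=O bond energy.
Σ(broken) = 1×910 + 1×512 = 1422
Σ(formed) = 2×D = 2D
ΔH = Σ(broken) − Σ(formed) = (1422) − (2D) = +1422 − 2D
Setting this equal to +234 kJ gives 2D = 1188, so D = 594 kJ/mol.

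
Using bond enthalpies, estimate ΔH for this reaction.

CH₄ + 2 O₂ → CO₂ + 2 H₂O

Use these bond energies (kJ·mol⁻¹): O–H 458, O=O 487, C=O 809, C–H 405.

ΔH ≈ −856 kJ

Bonds broken (reactants):
  C–H: 4 × 405 = 1620
  O=O: 2 × 487 = 974
  Σ(broken) = 2594 kJ
Bonds formed (products):
  C=O: 2 × 809 = 1618
  O–H: 4 × 458 = 1832
  Σ(formed) = 3450 kJ
ΔH = Σ(broken) − Σ(formed) = 2594 − 3450 = −856 kJ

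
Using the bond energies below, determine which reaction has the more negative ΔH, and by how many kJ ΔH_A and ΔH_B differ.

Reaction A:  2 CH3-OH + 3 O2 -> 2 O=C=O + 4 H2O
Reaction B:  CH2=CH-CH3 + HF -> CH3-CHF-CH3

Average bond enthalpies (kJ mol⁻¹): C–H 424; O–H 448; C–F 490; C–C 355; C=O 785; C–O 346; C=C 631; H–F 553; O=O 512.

Reaction A, by 971 kJ

Reaction A:
  Bonds broken (reactants):
    C–H: 6 × 424 = 2544
    C–O: 2 × 346 = 692
    O–H: 2 × 448 = 896
    O=O: 3 × 512 = 1536
    Σ(broken) = 5668 kJ
  Bonds formed (products):
    C=O: 4 × 785 = 3140
    O–H: 8 × 448 = 3584
    Σ(formed) = 6724 kJ
  ΔH_A = 5668 − 6724 = −1056 kJ
Reaction B:
  Bonds broken (reactants):
    C–C: 1 × 355 = 355
    C–H: 6 × 424 = 2544
    C=C: 1 × 631 = 631
    H–F: 1 × 553 = 553
    Σ(broken) = 4083 kJ
  Bonds formed (products):
    C–C: 2 × 355 = 710
    C–F: 1 × 490 = 490
    C–H: 7 × 424 = 2968
    Σ(formed) = 4168 kJ
  ΔH_B = 4083 − 4168 = −85 kJ
ΔH_A − ΔH_B = −971 kJ, so reaction A has the more negative ΔH; |ΔH_A − ΔH_B| = 971 kJ.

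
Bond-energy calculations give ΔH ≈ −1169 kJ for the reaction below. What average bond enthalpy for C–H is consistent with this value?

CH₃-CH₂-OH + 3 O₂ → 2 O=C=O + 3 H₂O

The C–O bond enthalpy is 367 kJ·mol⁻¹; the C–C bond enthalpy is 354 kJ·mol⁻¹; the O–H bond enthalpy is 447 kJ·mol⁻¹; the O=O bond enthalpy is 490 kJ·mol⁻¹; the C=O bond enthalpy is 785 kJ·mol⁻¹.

D(C–H) ≈ 403 kJ/mol

Let D be the C–H bond energy.
Σ(broken) = 1×354 + 5×D + 1×367 + 1×447 + 3×490 = 2638 + 5D
Σ(formed) = 4×785 + 6×447 = 5822
ΔH = Σ(broken) − Σ(formed) = (2638 + 5D) − (5822) = −3184 + 5D
Setting this equal to −1169 kJ gives 5D = 2015, so D = 403 kJ/mol.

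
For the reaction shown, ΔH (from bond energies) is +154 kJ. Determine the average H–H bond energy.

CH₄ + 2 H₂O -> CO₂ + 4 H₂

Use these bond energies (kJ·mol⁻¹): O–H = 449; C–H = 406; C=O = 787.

Let D be the H–H bond energy.
Σ(broken) = 4×406 + 4×449 = 3420
Σ(formed) = 2×787 + 4×D = 1574 + 4D
ΔH = Σ(broken) − Σ(formed) = (3420) − (1574 + 4D) = +1846 − 4D
Setting this equal to +154 kJ gives 4D = 1692, so D = 423 kJ/mol.

D(H–H) ≈ 423 kJ/mol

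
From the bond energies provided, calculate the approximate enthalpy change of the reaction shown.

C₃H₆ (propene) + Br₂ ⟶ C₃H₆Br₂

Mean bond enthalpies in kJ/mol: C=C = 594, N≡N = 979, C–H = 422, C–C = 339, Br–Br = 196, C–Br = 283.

Bonds broken (reactants):
  Br–Br: 1 × 196 = 196
  C–C: 1 × 339 = 339
  C–H: 6 × 422 = 2532
  C=C: 1 × 594 = 594
  Σ(broken) = 3661 kJ
Bonds formed (products):
  C–Br: 2 × 283 = 566
  C–C: 2 × 339 = 678
  C–H: 6 × 422 = 2532
  Σ(formed) = 3776 kJ
ΔH = Σ(broken) − Σ(formed) = 3661 − 3776 = −115 kJ

ΔH ≈ −115 kJ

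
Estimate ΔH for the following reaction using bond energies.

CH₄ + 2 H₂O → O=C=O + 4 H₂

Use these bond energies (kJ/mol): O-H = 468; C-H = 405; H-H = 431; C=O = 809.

ΔH ≈ +150 kJ

Bonds broken (reactants):
  C-H: 4 × 405 = 1620
  O-H: 4 × 468 = 1872
  Σ(broken) = 3492 kJ
Bonds formed (products):
  C=O: 2 × 809 = 1618
  H-H: 4 × 431 = 1724
  Σ(formed) = 3342 kJ
ΔH = Σ(broken) − Σ(formed) = 3492 − 3342 = +150 kJ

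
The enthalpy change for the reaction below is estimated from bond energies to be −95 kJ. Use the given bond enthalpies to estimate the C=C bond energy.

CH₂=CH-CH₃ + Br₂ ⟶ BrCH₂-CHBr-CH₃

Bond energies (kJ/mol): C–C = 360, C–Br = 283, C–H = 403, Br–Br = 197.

Let D be the C=C bond energy.
Σ(broken) = 1×197 + 1×360 + 6×403 + 1×D = 2975 + D
Σ(formed) = 2×283 + 2×360 + 6×403 = 3704
ΔH = Σ(broken) − Σ(formed) = (2975 + D) − (3704) = −729 + D
Setting this equal to −95 kJ gives D = 634 kJ/mol.

D(C=C) ≈ 634 kJ/mol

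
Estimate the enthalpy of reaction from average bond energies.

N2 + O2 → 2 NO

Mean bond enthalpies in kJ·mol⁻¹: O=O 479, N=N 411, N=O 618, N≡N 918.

Bonds broken (reactants):
  N≡N: 1 × 918 = 918
  O=O: 1 × 479 = 479
  Σ(broken) = 1397 kJ
Bonds formed (products):
  N=O: 2 × 618 = 1236
  Σ(formed) = 1236 kJ
ΔH = Σ(broken) − Σ(formed) = 1397 − 1236 = +161 kJ

ΔH ≈ +161 kJ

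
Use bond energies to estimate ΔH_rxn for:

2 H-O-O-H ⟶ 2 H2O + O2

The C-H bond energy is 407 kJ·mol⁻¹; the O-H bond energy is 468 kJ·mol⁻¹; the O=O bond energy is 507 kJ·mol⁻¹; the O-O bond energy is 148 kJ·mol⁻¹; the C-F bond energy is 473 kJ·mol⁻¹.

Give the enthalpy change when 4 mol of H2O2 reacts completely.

Bonds broken (reactants):
  O-H: 4 × 468 = 1872
  O-O: 2 × 148 = 296
  Σ(broken) = 2168 kJ
Bonds formed (products):
  O-H: 4 × 468 = 1872
  O=O: 1 × 507 = 507
  Σ(formed) = 2379 kJ
ΔH = Σ(broken) − Σ(formed) = 2168 − 2379 = −211 kJ
For 2× the reaction as written: 2 × (−211) = −422 kJ

ΔH = −422 kJ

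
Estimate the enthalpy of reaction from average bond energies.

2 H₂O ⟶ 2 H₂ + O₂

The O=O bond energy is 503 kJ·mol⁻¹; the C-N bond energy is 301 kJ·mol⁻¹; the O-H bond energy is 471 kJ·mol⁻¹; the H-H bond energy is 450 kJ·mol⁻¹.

ΔH ≈ +481 kJ

Bonds broken (reactants):
  O-H: 4 × 471 = 1884
  Σ(broken) = 1884 kJ
Bonds formed (products):
  H-H: 2 × 450 = 900
  O=O: 1 × 503 = 503
  Σ(formed) = 1403 kJ
ΔH = Σ(broken) − Σ(formed) = 1884 − 1403 = +481 kJ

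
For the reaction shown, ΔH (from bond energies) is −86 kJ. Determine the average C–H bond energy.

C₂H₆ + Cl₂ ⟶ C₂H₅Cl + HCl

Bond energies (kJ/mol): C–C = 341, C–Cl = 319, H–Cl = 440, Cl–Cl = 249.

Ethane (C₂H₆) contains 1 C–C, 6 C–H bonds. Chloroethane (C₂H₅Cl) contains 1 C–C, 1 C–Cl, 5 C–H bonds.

D(C–H) ≈ 424 kJ/mol

Let D be the C–H bond energy.
Σ(broken) = 1×341 + 6×D + 1×249 = 590 + 6D
Σ(formed) = 1×341 + 1×319 + 5×D + 1×440 = 1100 + 5D
ΔH = Σ(broken) − Σ(formed) = (590 + 6D) − (1100 + 5D) = −510 + D
Setting this equal to −86 kJ gives D = 424 kJ/mol.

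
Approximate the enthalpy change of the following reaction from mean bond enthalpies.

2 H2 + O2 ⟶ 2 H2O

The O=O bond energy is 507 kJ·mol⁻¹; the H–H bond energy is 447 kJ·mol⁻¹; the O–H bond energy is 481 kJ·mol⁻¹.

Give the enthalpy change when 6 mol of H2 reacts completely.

Bonds broken (reactants):
  H–H: 2 × 447 = 894
  O=O: 1 × 507 = 507
  Σ(broken) = 1401 kJ
Bonds formed (products):
  O–H: 4 × 481 = 1924
  Σ(formed) = 1924 kJ
ΔH = Σ(broken) − Σ(formed) = 1401 − 1924 = −523 kJ
For 3× the reaction as written: 3 × (−523) = −1569 kJ

ΔH = −1569 kJ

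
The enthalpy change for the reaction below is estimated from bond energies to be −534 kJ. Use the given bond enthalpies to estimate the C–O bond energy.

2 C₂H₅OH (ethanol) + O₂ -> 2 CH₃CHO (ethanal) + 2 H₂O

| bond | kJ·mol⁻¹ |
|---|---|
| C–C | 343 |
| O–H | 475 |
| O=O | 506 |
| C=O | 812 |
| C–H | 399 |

D(C–O) ≈ 368 kJ/mol

Let D be the C–O bond energy.
Σ(broken) = 2×343 + 10×399 + 2×D + 2×475 + 1×506 = 6132 + 2D
Σ(formed) = 2×343 + 8×399 + 2×812 + 4×475 = 7402
ΔH = Σ(broken) − Σ(formed) = (6132 + 2D) − (7402) = −1270 + 2D
Setting this equal to −534 kJ gives 2D = 736, so D = 368 kJ/mol.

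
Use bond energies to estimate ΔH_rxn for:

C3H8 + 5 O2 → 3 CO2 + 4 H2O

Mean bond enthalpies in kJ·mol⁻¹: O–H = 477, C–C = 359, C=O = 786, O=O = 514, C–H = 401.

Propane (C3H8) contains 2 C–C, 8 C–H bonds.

Bonds broken (reactants):
  C–C: 2 × 359 = 718
  C–H: 8 × 401 = 3208
  O=O: 5 × 514 = 2570
  Σ(broken) = 6496 kJ
Bonds formed (products):
  C=O: 6 × 786 = 4716
  O–H: 8 × 477 = 3816
  Σ(formed) = 8532 kJ
ΔH = Σ(broken) − Σ(formed) = 6496 − 8532 = −2036 kJ

ΔH ≈ −2036 kJ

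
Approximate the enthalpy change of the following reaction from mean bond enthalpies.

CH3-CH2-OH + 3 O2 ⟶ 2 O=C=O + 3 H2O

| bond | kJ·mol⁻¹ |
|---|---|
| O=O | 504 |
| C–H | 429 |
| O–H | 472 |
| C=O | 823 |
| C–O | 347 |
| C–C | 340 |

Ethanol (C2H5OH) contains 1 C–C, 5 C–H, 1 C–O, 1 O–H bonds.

ΔH ≈ −1308 kJ

Bonds broken (reactants):
  C–C: 1 × 340 = 340
  C–H: 5 × 429 = 2145
  C–O: 1 × 347 = 347
  O–H: 1 × 472 = 472
  O=O: 3 × 504 = 1512
  Σ(broken) = 4816 kJ
Bonds formed (products):
  C=O: 4 × 823 = 3292
  O–H: 6 × 472 = 2832
  Σ(formed) = 6124 kJ
ΔH = Σ(broken) − Σ(formed) = 4816 − 6124 = −1308 kJ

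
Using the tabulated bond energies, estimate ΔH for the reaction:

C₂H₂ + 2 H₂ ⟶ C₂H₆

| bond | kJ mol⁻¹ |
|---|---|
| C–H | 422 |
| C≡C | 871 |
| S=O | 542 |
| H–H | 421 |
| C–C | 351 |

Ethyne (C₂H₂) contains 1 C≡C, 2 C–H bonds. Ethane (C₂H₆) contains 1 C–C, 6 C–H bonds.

ΔH ≈ −326 kJ

Bonds broken (reactants):
  C≡C: 1 × 871 = 871
  C–H: 2 × 422 = 844
  H–H: 2 × 421 = 842
  Σ(broken) = 2557 kJ
Bonds formed (products):
  C–C: 1 × 351 = 351
  C–H: 6 × 422 = 2532
  Σ(formed) = 2883 kJ
ΔH = Σ(broken) − Σ(formed) = 2557 − 2883 = −326 kJ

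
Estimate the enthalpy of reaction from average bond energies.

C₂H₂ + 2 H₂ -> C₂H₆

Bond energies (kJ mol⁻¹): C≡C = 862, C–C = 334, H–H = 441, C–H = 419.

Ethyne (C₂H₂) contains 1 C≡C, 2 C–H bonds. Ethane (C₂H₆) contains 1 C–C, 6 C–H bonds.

Bonds broken (reactants):
  C≡C: 1 × 862 = 862
  C–H: 2 × 419 = 838
  H–H: 2 × 441 = 882
  Σ(broken) = 2582 kJ
Bonds formed (products):
  C–C: 1 × 334 = 334
  C–H: 6 × 419 = 2514
  Σ(formed) = 2848 kJ
ΔH = Σ(broken) − Σ(formed) = 2582 − 2848 = −266 kJ

ΔH ≈ −266 kJ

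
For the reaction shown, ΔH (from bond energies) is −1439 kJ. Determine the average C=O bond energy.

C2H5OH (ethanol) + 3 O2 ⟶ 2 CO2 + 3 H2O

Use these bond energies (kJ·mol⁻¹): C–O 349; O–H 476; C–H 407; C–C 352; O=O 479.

D(C=O) ≈ 808 kJ/mol

Let D be the C=O bond energy.
Σ(broken) = 1×352 + 5×407 + 1×349 + 1×476 + 3×479 = 4649
Σ(formed) = 4×D + 6×476 = 2856 + 4D
ΔH = Σ(broken) − Σ(formed) = (4649) − (2856 + 4D) = +1793 − 4D
Setting this equal to −1439 kJ gives 4D = 3232, so D = 808 kJ/mol.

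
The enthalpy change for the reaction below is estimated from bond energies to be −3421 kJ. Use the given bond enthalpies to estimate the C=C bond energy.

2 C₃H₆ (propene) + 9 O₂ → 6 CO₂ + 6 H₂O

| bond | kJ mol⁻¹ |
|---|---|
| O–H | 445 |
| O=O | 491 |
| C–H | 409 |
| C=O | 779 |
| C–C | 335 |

Let D be the C=C bond energy.
Σ(broken) = 2×335 + 12×409 + 2×D + 9×491 = 9997 + 2D
Σ(formed) = 12×779 + 12×445 = 14688
ΔH = Σ(broken) − Σ(formed) = (9997 + 2D) − (14688) = −4691 + 2D
Setting this equal to −3421 kJ gives 2D = 1270, so D = 635 kJ/mol.

D(C=C) ≈ 635 kJ/mol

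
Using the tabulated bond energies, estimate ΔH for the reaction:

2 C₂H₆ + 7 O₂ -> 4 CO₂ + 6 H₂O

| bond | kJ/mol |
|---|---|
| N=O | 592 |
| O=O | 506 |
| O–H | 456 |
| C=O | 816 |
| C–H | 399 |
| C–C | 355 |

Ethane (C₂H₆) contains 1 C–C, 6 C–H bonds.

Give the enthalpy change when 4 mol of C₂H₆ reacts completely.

Bonds broken (reactants):
  C–C: 2 × 355 = 710
  C–H: 12 × 399 = 4788
  O=O: 7 × 506 = 3542
  Σ(broken) = 9040 kJ
Bonds formed (products):
  C=O: 8 × 816 = 6528
  O–H: 12 × 456 = 5472
  Σ(formed) = 12000 kJ
ΔH = Σ(broken) − Σ(formed) = 9040 − 12000 = −2960 kJ
For 2× the reaction as written: 2 × (−2960) = −5920 kJ

ΔH = −5920 kJ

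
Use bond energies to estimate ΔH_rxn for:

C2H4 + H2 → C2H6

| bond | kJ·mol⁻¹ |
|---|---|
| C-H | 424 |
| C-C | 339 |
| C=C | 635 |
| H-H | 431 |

Bonds broken (reactants):
  C-H: 4 × 424 = 1696
  C=C: 1 × 635 = 635
  H-H: 1 × 431 = 431
  Σ(broken) = 2762 kJ
Bonds formed (products):
  C-C: 1 × 339 = 339
  C-H: 6 × 424 = 2544
  Σ(formed) = 2883 kJ
ΔH = Σ(broken) − Σ(formed) = 2762 − 2883 = −121 kJ

ΔH ≈ −121 kJ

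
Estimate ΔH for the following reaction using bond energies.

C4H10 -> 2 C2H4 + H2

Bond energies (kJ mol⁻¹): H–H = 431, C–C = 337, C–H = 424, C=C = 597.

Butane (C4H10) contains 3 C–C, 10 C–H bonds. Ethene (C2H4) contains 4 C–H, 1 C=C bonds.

ΔH ≈ +234 kJ

Bonds broken (reactants):
  C–C: 3 × 337 = 1011
  C–H: 10 × 424 = 4240
  Σ(broken) = 5251 kJ
Bonds formed (products):
  C–H: 8 × 424 = 3392
  C=C: 2 × 597 = 1194
  H–H: 1 × 431 = 431
  Σ(formed) = 5017 kJ
ΔH = Σ(broken) − Σ(formed) = 5251 − 5017 = +234 kJ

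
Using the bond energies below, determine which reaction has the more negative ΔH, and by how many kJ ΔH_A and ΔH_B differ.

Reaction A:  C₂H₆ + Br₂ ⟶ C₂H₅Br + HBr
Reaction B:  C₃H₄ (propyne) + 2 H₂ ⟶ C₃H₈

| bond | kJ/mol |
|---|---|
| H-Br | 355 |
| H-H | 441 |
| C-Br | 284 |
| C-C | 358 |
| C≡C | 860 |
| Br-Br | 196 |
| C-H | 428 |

Reaction A:
  Bonds broken (reactants):
    Br-Br: 1 × 196 = 196
    C-C: 1 × 358 = 358
    C-H: 6 × 428 = 2568
    Σ(broken) = 3122 kJ
  Bonds formed (products):
    C-Br: 1 × 284 = 284
    C-C: 1 × 358 = 358
    C-H: 5 × 428 = 2140
    H-Br: 1 × 355 = 355
    Σ(formed) = 3137 kJ
  ΔH_A = 3122 − 3137 = −15 kJ
Reaction B:
  Bonds broken (reactants):
    C≡C: 1 × 860 = 860
    C-C: 1 × 358 = 358
    C-H: 4 × 428 = 1712
    H-H: 2 × 441 = 882
    Σ(broken) = 3812 kJ
  Bonds formed (products):
    C-C: 2 × 358 = 716
    C-H: 8 × 428 = 3424
    Σ(formed) = 4140 kJ
  ΔH_B = 3812 − 4140 = −328 kJ
ΔH_A − ΔH_B = +313 kJ, so reaction B has the more negative ΔH; |ΔH_A − ΔH_B| = 313 kJ.

Reaction B, by 313 kJ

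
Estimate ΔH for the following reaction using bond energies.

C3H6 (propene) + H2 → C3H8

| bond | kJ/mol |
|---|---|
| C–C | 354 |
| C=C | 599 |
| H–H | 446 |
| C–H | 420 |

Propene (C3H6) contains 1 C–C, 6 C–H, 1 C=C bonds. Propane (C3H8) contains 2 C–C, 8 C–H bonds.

ΔH ≈ −149 kJ

Bonds broken (reactants):
  C–C: 1 × 354 = 354
  C–H: 6 × 420 = 2520
  C=C: 1 × 599 = 599
  H–H: 1 × 446 = 446
  Σ(broken) = 3919 kJ
Bonds formed (products):
  C–C: 2 × 354 = 708
  C–H: 8 × 420 = 3360
  Σ(formed) = 4068 kJ
ΔH = Σ(broken) − Σ(formed) = 3919 − 4068 = −149 kJ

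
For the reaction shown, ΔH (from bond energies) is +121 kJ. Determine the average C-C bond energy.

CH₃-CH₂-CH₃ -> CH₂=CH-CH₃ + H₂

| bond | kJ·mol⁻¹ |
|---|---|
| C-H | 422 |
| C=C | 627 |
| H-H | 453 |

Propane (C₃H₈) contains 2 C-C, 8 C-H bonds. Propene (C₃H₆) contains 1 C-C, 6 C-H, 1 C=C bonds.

D(C-C) ≈ 357 kJ/mol

Let D be the C-C bond energy.
Σ(broken) = 2×D + 8×422 = 3376 + 2D
Σ(formed) = 1×D + 6×422 + 1×627 + 1×453 = 3612 + D
ΔH = Σ(broken) − Σ(formed) = (3376 + 2D) − (3612 + D) = −236 + D
Setting this equal to +121 kJ gives D = 357 kJ/mol.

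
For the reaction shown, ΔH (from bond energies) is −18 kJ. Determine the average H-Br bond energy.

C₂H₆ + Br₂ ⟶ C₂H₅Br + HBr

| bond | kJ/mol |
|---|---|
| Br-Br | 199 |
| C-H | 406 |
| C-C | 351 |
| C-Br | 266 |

D(H-Br) ≈ 357 kJ/mol

Let D be the H-Br bond energy.
Σ(broken) = 1×199 + 1×351 + 6×406 = 2986
Σ(formed) = 1×266 + 1×351 + 5×406 + 1×D = 2647 + D
ΔH = Σ(broken) − Σ(formed) = (2986) − (2647 + D) = +339 − D
Setting this equal to −18 kJ gives D = 357 kJ/mol.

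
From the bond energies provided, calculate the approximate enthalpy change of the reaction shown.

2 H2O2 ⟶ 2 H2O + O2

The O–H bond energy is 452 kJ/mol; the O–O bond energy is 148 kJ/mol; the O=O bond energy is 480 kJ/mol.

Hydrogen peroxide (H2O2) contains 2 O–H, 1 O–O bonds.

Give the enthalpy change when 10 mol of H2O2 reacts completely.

Bonds broken (reactants):
  O–H: 4 × 452 = 1808
  O–O: 2 × 148 = 296
  Σ(broken) = 2104 kJ
Bonds formed (products):
  O–H: 4 × 452 = 1808
  O=O: 1 × 480 = 480
  Σ(formed) = 2288 kJ
ΔH = Σ(broken) − Σ(formed) = 2104 − 2288 = −184 kJ
For 5× the reaction as written: 5 × (−184) = −920 kJ

ΔH = −920 kJ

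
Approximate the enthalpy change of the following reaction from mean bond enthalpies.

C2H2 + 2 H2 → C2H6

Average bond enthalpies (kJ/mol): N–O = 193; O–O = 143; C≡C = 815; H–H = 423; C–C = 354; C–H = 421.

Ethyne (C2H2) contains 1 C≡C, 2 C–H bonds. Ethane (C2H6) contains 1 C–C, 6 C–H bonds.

Bonds broken (reactants):
  C≡C: 1 × 815 = 815
  C–H: 2 × 421 = 842
  H–H: 2 × 423 = 846
  Σ(broken) = 2503 kJ
Bonds formed (products):
  C–C: 1 × 354 = 354
  C–H: 6 × 421 = 2526
  Σ(formed) = 2880 kJ
ΔH = Σ(broken) − Σ(formed) = 2503 − 2880 = −377 kJ

ΔH ≈ −377 kJ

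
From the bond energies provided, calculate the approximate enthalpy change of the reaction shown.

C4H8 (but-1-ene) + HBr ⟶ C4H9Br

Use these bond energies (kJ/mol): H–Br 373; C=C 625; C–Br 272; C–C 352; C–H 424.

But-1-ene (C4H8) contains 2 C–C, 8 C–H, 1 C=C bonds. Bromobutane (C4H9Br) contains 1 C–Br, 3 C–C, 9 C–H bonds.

ΔH ≈ −50 kJ

Bonds broken (reactants):
  C–C: 2 × 352 = 704
  C–H: 8 × 424 = 3392
  C=C: 1 × 625 = 625
  H–Br: 1 × 373 = 373
  Σ(broken) = 5094 kJ
Bonds formed (products):
  C–Br: 1 × 272 = 272
  C–C: 3 × 352 = 1056
  C–H: 9 × 424 = 3816
  Σ(formed) = 5144 kJ
ΔH = Σ(broken) − Σ(formed) = 5094 − 5144 = −50 kJ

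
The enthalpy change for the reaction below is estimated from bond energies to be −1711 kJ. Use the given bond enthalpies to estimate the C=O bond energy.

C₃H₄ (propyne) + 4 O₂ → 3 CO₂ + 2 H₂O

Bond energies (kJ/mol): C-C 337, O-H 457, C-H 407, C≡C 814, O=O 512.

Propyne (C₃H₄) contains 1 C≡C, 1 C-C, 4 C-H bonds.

Let D be the C=O bond energy.
Σ(broken) = 1×814 + 1×337 + 4×407 + 4×512 = 4827
Σ(formed) = 6×D + 4×457 = 1828 + 6D
ΔH = Σ(broken) − Σ(formed) = (4827) − (1828 + 6D) = +2999 − 6D
Setting this equal to −1711 kJ gives 6D = 4710, so D = 785 kJ/mol.

D(C=O) ≈ 785 kJ/mol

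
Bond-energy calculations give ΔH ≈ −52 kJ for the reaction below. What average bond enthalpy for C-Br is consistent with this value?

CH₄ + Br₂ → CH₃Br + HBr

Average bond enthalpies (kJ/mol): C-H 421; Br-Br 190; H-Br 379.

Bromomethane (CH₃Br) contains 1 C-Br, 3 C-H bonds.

D(C-Br) ≈ 284 kJ/mol

Let D be the C-Br bond energy.
Σ(broken) = 1×190 + 4×421 = 1874
Σ(formed) = 1×D + 3×421 + 1×379 = 1642 + D
ΔH = Σ(broken) − Σ(formed) = (1874) − (1642 + D) = +232 − D
Setting this equal to −52 kJ gives D = 284 kJ/mol.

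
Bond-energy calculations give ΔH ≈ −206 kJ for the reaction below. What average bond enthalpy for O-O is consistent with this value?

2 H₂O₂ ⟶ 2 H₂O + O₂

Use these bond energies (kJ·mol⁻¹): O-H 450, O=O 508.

D(O-O) ≈ 151 kJ/mol

Let D be the O-O bond energy.
Σ(broken) = 4×450 + 2×D = 1800 + 2D
Σ(formed) = 4×450 + 1×508 = 2308
ΔH = Σ(broken) − Σ(formed) = (1800 + 2D) − (2308) = −508 + 2D
Setting this equal to −206 kJ gives 2D = 302, so D = 151 kJ/mol.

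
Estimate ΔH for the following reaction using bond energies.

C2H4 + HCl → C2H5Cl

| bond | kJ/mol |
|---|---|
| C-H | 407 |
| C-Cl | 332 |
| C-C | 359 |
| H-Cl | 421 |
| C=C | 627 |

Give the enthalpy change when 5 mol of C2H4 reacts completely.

ΔH = −250 kJ

Bonds broken (reactants):
  C-H: 4 × 407 = 1628
  C=C: 1 × 627 = 627
  H-Cl: 1 × 421 = 421
  Σ(broken) = 2676 kJ
Bonds formed (products):
  C-C: 1 × 359 = 359
  C-Cl: 1 × 332 = 332
  C-H: 5 × 407 = 2035
  Σ(formed) = 2726 kJ
ΔH = Σ(broken) − Σ(formed) = 2676 − 2726 = −50 kJ
For 5× the reaction as written: 5 × (−50) = −250 kJ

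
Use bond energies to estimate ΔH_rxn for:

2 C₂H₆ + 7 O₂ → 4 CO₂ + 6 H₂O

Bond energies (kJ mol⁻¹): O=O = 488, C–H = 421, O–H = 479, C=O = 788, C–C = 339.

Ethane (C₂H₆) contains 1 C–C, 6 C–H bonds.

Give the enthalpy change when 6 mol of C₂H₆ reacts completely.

Bonds broken (reactants):
  C–C: 2 × 339 = 678
  C–H: 12 × 421 = 5052
  O=O: 7 × 488 = 3416
  Σ(broken) = 9146 kJ
Bonds formed (products):
  C=O: 8 × 788 = 6304
  O–H: 12 × 479 = 5748
  Σ(formed) = 12052 kJ
ΔH = Σ(broken) − Σ(formed) = 9146 − 12052 = −2906 kJ
For 3× the reaction as written: 3 × (−2906) = −8718 kJ

ΔH = −8718 kJ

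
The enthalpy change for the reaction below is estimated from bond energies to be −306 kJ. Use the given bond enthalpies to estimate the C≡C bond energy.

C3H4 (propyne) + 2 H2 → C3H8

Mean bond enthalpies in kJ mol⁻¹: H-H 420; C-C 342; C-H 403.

Let D be the C≡C bond energy.
Σ(broken) = 1×D + 1×342 + 4×403 + 2×420 = 2794 + D
Σ(formed) = 2×342 + 8×403 = 3908
ΔH = Σ(broken) − Σ(formed) = (2794 + D) − (3908) = −1114 + D
Setting this equal to −306 kJ gives D = 808 kJ/mol.

D(C≡C) ≈ 808 kJ/mol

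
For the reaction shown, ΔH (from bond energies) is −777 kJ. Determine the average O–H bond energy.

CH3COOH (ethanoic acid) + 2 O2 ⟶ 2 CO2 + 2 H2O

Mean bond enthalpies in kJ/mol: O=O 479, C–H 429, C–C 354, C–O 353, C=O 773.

D(O–H) ≈ 470 kJ/mol

Let D be the O–H bond energy.
Σ(broken) = 1×354 + 3×429 + 1×353 + 1×773 + 1×D + 2×479 = 3725 + D
Σ(formed) = 4×773 + 4×D = 3092 + 4D
ΔH = Σ(broken) − Σ(formed) = (3725 + D) − (3092 + 4D) = +633 − 3D
Setting this equal to −777 kJ gives 3D = 1410, so D = 470 kJ/mol.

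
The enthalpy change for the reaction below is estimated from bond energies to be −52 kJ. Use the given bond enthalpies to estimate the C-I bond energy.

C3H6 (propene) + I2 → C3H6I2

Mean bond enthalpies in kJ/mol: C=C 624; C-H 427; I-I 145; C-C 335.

D(C-I) ≈ 243 kJ/mol

Let D be the C-I bond energy.
Σ(broken) = 1×335 + 6×427 + 1×624 + 1×145 = 3666
Σ(formed) = 2×335 + 6×427 + 2×D = 3232 + 2D
ΔH = Σ(broken) − Σ(formed) = (3666) − (3232 + 2D) = +434 − 2D
Setting this equal to −52 kJ gives 2D = 486, so D = 243 kJ/mol.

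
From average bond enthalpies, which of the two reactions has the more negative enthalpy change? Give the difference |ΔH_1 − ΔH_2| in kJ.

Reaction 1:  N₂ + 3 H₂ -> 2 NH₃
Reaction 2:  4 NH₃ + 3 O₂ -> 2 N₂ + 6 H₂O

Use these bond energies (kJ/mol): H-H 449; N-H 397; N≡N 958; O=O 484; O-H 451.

Reaction 2, by 1035 kJ

Reaction 1:
  Bonds broken (reactants):
    H-H: 3 × 449 = 1347
    N≡N: 1 × 958 = 958
    Σ(broken) = 2305 kJ
  Bonds formed (products):
    N-H: 6 × 397 = 2382
    Σ(formed) = 2382 kJ
  ΔH_1 = 2305 − 2382 = −77 kJ
Reaction 2:
  Bonds broken (reactants):
    N-H: 12 × 397 = 4764
    O=O: 3 × 484 = 1452
    Σ(broken) = 6216 kJ
  Bonds formed (products):
    N≡N: 2 × 958 = 1916
    O-H: 12 × 451 = 5412
    Σ(formed) = 7328 kJ
  ΔH_2 = 6216 − 7328 = −1112 kJ
ΔH_1 − ΔH_2 = +1035 kJ, so reaction 2 has the more negative ΔH; |ΔH_1 − ΔH_2| = 1035 kJ.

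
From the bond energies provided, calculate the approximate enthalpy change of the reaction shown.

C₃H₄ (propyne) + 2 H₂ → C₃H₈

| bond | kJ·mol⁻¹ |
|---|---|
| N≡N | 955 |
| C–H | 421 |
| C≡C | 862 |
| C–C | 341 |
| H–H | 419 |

ΔH ≈ −325 kJ

Bonds broken (reactants):
  C≡C: 1 × 862 = 862
  C–C: 1 × 341 = 341
  C–H: 4 × 421 = 1684
  H–H: 2 × 419 = 838
  Σ(broken) = 3725 kJ
Bonds formed (products):
  C–C: 2 × 341 = 682
  C–H: 8 × 421 = 3368
  Σ(formed) = 4050 kJ
ΔH = Σ(broken) − Σ(formed) = 3725 − 4050 = −325 kJ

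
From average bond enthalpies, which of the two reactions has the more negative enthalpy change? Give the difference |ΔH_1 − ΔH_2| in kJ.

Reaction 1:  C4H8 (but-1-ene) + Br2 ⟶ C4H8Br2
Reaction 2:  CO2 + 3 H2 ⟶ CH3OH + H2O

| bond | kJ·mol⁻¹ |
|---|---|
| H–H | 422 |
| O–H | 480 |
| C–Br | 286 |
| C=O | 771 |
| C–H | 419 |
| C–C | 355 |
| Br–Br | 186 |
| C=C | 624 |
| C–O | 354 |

Reaction 2, by 126 kJ

Reaction 1:
  Bonds broken (reactants):
    Br–Br: 1 × 186 = 186
    C–C: 2 × 355 = 710
    C–H: 8 × 419 = 3352
    C=C: 1 × 624 = 624
    Σ(broken) = 4872 kJ
  Bonds formed (products):
    C–Br: 2 × 286 = 572
    C–C: 3 × 355 = 1065
    C–H: 8 × 419 = 3352
    Σ(formed) = 4989 kJ
  ΔH_1 = 4872 − 4989 = −117 kJ
Reaction 2:
  Bonds broken (reactants):
    C=O: 2 × 771 = 1542
    H–H: 3 × 422 = 1266
    Σ(broken) = 2808 kJ
  Bonds formed (products):
    C–H: 3 × 419 = 1257
    C–O: 1 × 354 = 354
    O–H: 3 × 480 = 1440
    Σ(formed) = 3051 kJ
  ΔH_2 = 2808 − 3051 = −243 kJ
ΔH_1 − ΔH_2 = +126 kJ, so reaction 2 has the more negative ΔH; |ΔH_1 − ΔH_2| = 126 kJ.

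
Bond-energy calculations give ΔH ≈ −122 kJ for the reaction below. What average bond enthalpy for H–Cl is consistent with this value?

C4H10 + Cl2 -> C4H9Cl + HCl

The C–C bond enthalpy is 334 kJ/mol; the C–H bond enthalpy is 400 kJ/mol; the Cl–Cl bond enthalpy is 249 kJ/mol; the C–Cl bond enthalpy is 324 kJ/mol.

Let D be the H–Cl bond energy.
Σ(broken) = 3×334 + 10×400 + 1×249 = 5251
Σ(formed) = 3×334 + 1×324 + 9×400 + 1×D = 4926 + D
ΔH = Σ(broken) − Σ(formed) = (5251) − (4926 + D) = +325 − D
Setting this equal to −122 kJ gives D = 447 kJ/mol.

D(H–Cl) ≈ 447 kJ/mol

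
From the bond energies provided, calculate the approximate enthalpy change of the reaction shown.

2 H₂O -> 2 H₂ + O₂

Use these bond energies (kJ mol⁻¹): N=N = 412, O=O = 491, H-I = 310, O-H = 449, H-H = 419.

Bonds broken (reactants):
  O-H: 4 × 449 = 1796
  Σ(broken) = 1796 kJ
Bonds formed (products):
  H-H: 2 × 419 = 838
  O=O: 1 × 491 = 491
  Σ(formed) = 1329 kJ
ΔH = Σ(broken) − Σ(formed) = 1796 − 1329 = +467 kJ

ΔH ≈ +467 kJ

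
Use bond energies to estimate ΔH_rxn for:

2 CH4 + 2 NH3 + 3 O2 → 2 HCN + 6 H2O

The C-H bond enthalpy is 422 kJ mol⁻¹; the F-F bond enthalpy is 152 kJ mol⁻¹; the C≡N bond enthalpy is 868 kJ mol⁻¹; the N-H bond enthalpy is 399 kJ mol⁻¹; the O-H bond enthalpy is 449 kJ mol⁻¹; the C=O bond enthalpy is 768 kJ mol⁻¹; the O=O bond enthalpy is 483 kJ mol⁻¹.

ΔH ≈ −749 kJ

Bonds broken (reactants):
  C-H: 8 × 422 = 3376
  N-H: 6 × 399 = 2394
  O=O: 3 × 483 = 1449
  Σ(broken) = 7219 kJ
Bonds formed (products):
  C≡N: 2 × 868 = 1736
  C-H: 2 × 422 = 844
  O-H: 12 × 449 = 5388
  Σ(formed) = 7968 kJ
ΔH = Σ(broken) − Σ(formed) = 7219 − 7968 = −749 kJ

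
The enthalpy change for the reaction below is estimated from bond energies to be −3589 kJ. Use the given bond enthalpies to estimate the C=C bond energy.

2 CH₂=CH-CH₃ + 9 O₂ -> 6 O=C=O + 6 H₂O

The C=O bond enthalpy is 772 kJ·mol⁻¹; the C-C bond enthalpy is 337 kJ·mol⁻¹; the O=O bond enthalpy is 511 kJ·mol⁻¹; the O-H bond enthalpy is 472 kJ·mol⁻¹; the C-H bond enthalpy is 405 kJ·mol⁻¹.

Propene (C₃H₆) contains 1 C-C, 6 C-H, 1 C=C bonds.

D(C=C) ≈ 603 kJ/mol

Let D be the C=C bond energy.
Σ(broken) = 2×337 + 12×405 + 2×D + 9×511 = 10133 + 2D
Σ(formed) = 12×772 + 12×472 = 14928
ΔH = Σ(broken) − Σ(formed) = (10133 + 2D) − (14928) = −4795 + 2D
Setting this equal to −3589 kJ gives 2D = 1206, so D = 603 kJ/mol.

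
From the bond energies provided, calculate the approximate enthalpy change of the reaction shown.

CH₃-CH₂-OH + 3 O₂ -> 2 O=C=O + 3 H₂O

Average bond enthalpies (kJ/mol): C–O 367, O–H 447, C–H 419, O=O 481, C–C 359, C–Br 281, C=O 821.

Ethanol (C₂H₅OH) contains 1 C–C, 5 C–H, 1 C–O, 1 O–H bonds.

ΔH ≈ −1255 kJ

Bonds broken (reactants):
  C–C: 1 × 359 = 359
  C–H: 5 × 419 = 2095
  C–O: 1 × 367 = 367
  O–H: 1 × 447 = 447
  O=O: 3 × 481 = 1443
  Σ(broken) = 4711 kJ
Bonds formed (products):
  C=O: 4 × 821 = 3284
  O–H: 6 × 447 = 2682
  Σ(formed) = 5966 kJ
ΔH = Σ(broken) − Σ(formed) = 4711 − 5966 = −1255 kJ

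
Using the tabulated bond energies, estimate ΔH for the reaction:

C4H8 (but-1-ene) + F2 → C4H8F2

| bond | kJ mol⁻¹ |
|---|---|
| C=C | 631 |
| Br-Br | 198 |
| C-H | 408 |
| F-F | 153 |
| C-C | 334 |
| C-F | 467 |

ΔH ≈ −484 kJ

Bonds broken (reactants):
  C-C: 2 × 334 = 668
  C-H: 8 × 408 = 3264
  C=C: 1 × 631 = 631
  F-F: 1 × 153 = 153
  Σ(broken) = 4716 kJ
Bonds formed (products):
  C-C: 3 × 334 = 1002
  C-F: 2 × 467 = 934
  C-H: 8 × 408 = 3264
  Σ(formed) = 5200 kJ
ΔH = Σ(broken) − Σ(formed) = 4716 − 5200 = −484 kJ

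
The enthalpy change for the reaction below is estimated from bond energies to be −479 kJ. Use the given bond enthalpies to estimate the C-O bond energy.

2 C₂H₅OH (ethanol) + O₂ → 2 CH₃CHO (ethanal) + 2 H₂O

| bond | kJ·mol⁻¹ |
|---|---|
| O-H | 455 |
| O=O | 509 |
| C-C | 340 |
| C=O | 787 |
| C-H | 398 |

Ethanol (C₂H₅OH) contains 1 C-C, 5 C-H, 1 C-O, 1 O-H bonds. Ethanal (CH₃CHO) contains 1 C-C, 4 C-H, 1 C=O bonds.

D(C-O) ≈ 350 kJ/mol

Let D be the C-O bond energy.
Σ(broken) = 2×340 + 10×398 + 2×D + 2×455 + 1×509 = 6079 + 2D
Σ(formed) = 2×340 + 8×398 + 2×787 + 4×455 = 7258
ΔH = Σ(broken) − Σ(formed) = (6079 + 2D) − (7258) = −1179 + 2D
Setting this equal to −479 kJ gives 2D = 700, so D = 350 kJ/mol.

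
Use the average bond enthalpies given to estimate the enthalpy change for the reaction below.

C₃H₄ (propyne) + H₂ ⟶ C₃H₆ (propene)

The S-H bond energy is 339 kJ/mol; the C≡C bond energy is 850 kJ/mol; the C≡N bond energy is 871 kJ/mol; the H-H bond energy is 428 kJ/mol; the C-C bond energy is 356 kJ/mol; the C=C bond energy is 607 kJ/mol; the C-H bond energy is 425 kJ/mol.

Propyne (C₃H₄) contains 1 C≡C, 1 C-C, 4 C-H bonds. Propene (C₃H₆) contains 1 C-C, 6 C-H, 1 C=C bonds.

ΔH ≈ −179 kJ

Bonds broken (reactants):
  C≡C: 1 × 850 = 850
  C-C: 1 × 356 = 356
  C-H: 4 × 425 = 1700
  H-H: 1 × 428 = 428
  Σ(broken) = 3334 kJ
Bonds formed (products):
  C-C: 1 × 356 = 356
  C-H: 6 × 425 = 2550
  C=C: 1 × 607 = 607
  Σ(formed) = 3513 kJ
ΔH = Σ(broken) − Σ(formed) = 3334 − 3513 = −179 kJ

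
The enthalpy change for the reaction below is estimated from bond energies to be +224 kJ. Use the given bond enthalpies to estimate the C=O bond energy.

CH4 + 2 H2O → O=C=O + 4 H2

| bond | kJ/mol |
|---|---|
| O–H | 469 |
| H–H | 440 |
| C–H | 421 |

D(C=O) ≈ 788 kJ/mol

Let D be the C=O bond energy.
Σ(broken) = 4×421 + 4×469 = 3560
Σ(formed) = 2×D + 4×440 = 1760 + 2D
ΔH = Σ(broken) − Σ(formed) = (3560) − (1760 + 2D) = +1800 − 2D
Setting this equal to +224 kJ gives 2D = 1576, so D = 788 kJ/mol.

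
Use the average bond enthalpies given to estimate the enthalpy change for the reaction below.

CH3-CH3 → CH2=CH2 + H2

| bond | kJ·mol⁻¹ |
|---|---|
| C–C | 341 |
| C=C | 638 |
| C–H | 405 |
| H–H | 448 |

ΔH ≈ +65 kJ

Bonds broken (reactants):
  C–C: 1 × 341 = 341
  C–H: 6 × 405 = 2430
  Σ(broken) = 2771 kJ
Bonds formed (products):
  C–H: 4 × 405 = 1620
  C=C: 1 × 638 = 638
  H–H: 1 × 448 = 448
  Σ(formed) = 2706 kJ
ΔH = Σ(broken) − Σ(formed) = 2771 − 2706 = +65 kJ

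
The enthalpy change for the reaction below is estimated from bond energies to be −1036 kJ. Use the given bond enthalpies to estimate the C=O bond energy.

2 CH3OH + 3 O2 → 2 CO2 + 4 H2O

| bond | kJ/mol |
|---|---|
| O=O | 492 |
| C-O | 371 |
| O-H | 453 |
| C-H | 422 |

Let D be the C=O bond energy.
Σ(broken) = 6×422 + 2×371 + 2×453 + 3×492 = 5656
Σ(formed) = 4×D + 8×453 = 3624 + 4D
ΔH = Σ(broken) − Σ(formed) = (5656) − (3624 + 4D) = +2032 − 4D
Setting this equal to −1036 kJ gives 4D = 3068, so D = 767 kJ/mol.

D(C=O) ≈ 767 kJ/mol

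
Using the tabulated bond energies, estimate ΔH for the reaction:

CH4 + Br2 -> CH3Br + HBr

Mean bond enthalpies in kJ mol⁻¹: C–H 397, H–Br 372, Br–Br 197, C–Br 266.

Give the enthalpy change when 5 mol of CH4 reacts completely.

ΔH = −220 kJ

Bonds broken (reactants):
  Br–Br: 1 × 197 = 197
  C–H: 4 × 397 = 1588
  Σ(broken) = 1785 kJ
Bonds formed (products):
  C–Br: 1 × 266 = 266
  C–H: 3 × 397 = 1191
  H–Br: 1 × 372 = 372
  Σ(formed) = 1829 kJ
ΔH = Σ(broken) − Σ(formed) = 1785 − 1829 = −44 kJ
For 5× the reaction as written: 5 × (−44) = −220 kJ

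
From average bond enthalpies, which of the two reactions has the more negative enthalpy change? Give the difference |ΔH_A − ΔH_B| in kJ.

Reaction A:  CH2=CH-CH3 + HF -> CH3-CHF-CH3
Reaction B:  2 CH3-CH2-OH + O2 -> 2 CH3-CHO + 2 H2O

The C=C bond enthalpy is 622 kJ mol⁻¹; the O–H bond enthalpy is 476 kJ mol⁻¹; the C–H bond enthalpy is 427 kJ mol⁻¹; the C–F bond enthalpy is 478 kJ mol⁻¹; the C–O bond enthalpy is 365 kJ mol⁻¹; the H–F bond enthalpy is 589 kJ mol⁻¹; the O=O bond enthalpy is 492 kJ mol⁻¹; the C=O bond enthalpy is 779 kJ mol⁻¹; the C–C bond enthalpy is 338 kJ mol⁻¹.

Reaction B, by 402 kJ

Reaction A:
  Bonds broken (reactants):
    C–C: 1 × 338 = 338
    C–H: 6 × 427 = 2562
    C=C: 1 × 622 = 622
    H–F: 1 × 589 = 589
    Σ(broken) = 4111 kJ
  Bonds formed (products):
    C–C: 2 × 338 = 676
    C–F: 1 × 478 = 478
    C–H: 7 × 427 = 2989
    Σ(formed) = 4143 kJ
  ΔH_A = 4111 − 4143 = −32 kJ
Reaction B:
  Bonds broken (reactants):
    C–C: 2 × 338 = 676
    C–H: 10 × 427 = 4270
    C–O: 2 × 365 = 730
    O–H: 2 × 476 = 952
    O=O: 1 × 492 = 492
    Σ(broken) = 7120 kJ
  Bonds formed (products):
    C–C: 2 × 338 = 676
    C–H: 8 × 427 = 3416
    C=O: 2 × 779 = 1558
    O–H: 4 × 476 = 1904
    Σ(formed) = 7554 kJ
  ΔH_B = 7120 − 7554 = −434 kJ
ΔH_A − ΔH_B = +402 kJ, so reaction B has the more negative ΔH; |ΔH_A − ΔH_B| = 402 kJ.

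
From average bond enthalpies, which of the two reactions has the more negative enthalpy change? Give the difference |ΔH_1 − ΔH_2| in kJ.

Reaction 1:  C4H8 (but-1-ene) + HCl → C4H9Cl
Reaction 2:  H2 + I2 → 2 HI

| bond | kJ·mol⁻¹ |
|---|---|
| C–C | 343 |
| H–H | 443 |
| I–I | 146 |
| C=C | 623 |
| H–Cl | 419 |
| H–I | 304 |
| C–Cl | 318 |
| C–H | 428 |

Reaction 1:
  Bonds broken (reactants):
    C–C: 2 × 343 = 686
    C–H: 8 × 428 = 3424
    C=C: 1 × 623 = 623
    H–Cl: 1 × 419 = 419
    Σ(broken) = 5152 kJ
  Bonds formed (products):
    C–C: 3 × 343 = 1029
    C–Cl: 1 × 318 = 318
    C–H: 9 × 428 = 3852
    Σ(formed) = 5199 kJ
  ΔH_1 = 5152 − 5199 = −47 kJ
Reaction 2:
  Bonds broken (reactants):
    H–H: 1 × 443 = 443
    I–I: 1 × 146 = 146
    Σ(broken) = 589 kJ
  Bonds formed (products):
    H–I: 2 × 304 = 608
    Σ(formed) = 608 kJ
  ΔH_2 = 589 − 608 = −19 kJ
ΔH_1 − ΔH_2 = −28 kJ, so reaction 1 has the more negative ΔH; |ΔH_1 − ΔH_2| = 28 kJ.

Reaction 1, by 28 kJ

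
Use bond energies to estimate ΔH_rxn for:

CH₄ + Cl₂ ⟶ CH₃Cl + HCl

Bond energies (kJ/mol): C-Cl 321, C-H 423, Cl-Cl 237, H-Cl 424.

ΔH ≈ −85 kJ

Bonds broken (reactants):
  C-H: 4 × 423 = 1692
  Cl-Cl: 1 × 237 = 237
  Σ(broken) = 1929 kJ
Bonds formed (products):
  C-Cl: 1 × 321 = 321
  C-H: 3 × 423 = 1269
  H-Cl: 1 × 424 = 424
  Σ(formed) = 2014 kJ
ΔH = Σ(broken) − Σ(formed) = 1929 − 2014 = −85 kJ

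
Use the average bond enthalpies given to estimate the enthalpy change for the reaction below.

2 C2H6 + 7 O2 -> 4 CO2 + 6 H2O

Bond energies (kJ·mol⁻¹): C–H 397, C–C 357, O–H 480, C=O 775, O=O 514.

ΔH ≈ −2884 kJ

Bonds broken (reactants):
  C–C: 2 × 357 = 714
  C–H: 12 × 397 = 4764
  O=O: 7 × 514 = 3598
  Σ(broken) = 9076 kJ
Bonds formed (products):
  C=O: 8 × 775 = 6200
  O–H: 12 × 480 = 5760
  Σ(formed) = 11960 kJ
ΔH = Σ(broken) − Σ(formed) = 9076 − 11960 = −2884 kJ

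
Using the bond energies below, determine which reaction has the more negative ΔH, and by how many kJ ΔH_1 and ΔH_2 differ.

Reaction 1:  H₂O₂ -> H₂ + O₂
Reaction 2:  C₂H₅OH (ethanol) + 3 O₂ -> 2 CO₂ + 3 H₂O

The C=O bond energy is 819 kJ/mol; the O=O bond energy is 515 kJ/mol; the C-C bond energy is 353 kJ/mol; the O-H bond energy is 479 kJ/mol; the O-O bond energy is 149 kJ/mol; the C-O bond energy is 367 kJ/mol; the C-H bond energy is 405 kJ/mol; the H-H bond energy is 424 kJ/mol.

Reaction 1:
  Bonds broken (reactants):
    O-H: 2 × 479 = 958
    O-O: 1 × 149 = 149
    Σ(broken) = 1107 kJ
  Bonds formed (products):
    H-H: 1 × 424 = 424
    O=O: 1 × 515 = 515
    Σ(formed) = 939 kJ
  ΔH_1 = 1107 − 939 = +168 kJ
Reaction 2:
  Bonds broken (reactants):
    C-C: 1 × 353 = 353
    C-H: 5 × 405 = 2025
    C-O: 1 × 367 = 367
    O-H: 1 × 479 = 479
    O=O: 3 × 515 = 1545
    Σ(broken) = 4769 kJ
  Bonds formed (products):
    C=O: 4 × 819 = 3276
    O-H: 6 × 479 = 2874
    Σ(formed) = 6150 kJ
  ΔH_2 = 4769 − 6150 = −1381 kJ
ΔH_1 − ΔH_2 = +1549 kJ, so reaction 2 has the more negative ΔH; |ΔH_1 − ΔH_2| = 1549 kJ.

Reaction 2, by 1549 kJ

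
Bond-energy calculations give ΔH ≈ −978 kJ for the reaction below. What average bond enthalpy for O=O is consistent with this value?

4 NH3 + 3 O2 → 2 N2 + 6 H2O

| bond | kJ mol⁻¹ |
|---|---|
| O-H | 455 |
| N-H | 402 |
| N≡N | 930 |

Let D be the O=O bond energy.
Σ(broken) = 12×402 + 3×D = 4824 + 3D
Σ(formed) = 2×930 + 12×455 = 7320
ΔH = Σ(broken) − Σ(formed) = (4824 + 3D) − (7320) = −2496 + 3D
Setting this equal to −978 kJ gives 3D = 1518, so D = 506 kJ/mol.

D(O=O) ≈ 506 kJ/mol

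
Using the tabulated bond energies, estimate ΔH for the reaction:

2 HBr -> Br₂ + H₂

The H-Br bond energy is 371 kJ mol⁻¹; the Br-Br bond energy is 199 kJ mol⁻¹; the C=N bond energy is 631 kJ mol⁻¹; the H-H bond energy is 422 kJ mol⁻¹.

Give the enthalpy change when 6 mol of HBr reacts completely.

Bonds broken (reactants):
  H-Br: 2 × 371 = 742
  Σ(broken) = 742 kJ
Bonds formed (products):
  Br-Br: 1 × 199 = 199
  H-H: 1 × 422 = 422
  Σ(formed) = 621 kJ
ΔH = Σ(broken) − Σ(formed) = 742 − 621 = +121 kJ
For 3× the reaction as written: 3 × (+121) = +363 kJ

ΔH = +363 kJ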